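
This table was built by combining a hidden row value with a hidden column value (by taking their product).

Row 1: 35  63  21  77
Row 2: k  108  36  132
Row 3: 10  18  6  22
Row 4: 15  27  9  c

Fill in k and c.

Each row is a constant multiple of every other row — this is a multiplication table with the headers hidden.
Row 2 is 108/63 = 12/7 times row 1, so its entry in column 1 is 35 × 12/7 = 60.
Row 4 is 27/63 = 3/7 times row 1, so its entry in column 4 is 77 × 3/7 = 33.

k = 60, c = 33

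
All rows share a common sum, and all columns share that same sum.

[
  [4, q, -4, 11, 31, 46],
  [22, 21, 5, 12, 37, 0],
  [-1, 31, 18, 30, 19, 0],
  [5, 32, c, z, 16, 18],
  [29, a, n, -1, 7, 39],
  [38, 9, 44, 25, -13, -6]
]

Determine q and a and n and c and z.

Rows 2 and 3 both sum to 97, so that's the common total.
The known cells in row 1 total 88, leaving 97 − 88 = 9 for the blank.
The known cells in column 4 total 77, leaving 97 − 77 = 20 for the blank.
The known cells in row 4 total 91, leaving 97 − 91 = 6 for the blank.
The known cells in column 3 total 69, leaving 97 − 69 = 28 for the blank.
The known cells in row 5 total 102, leaving 97 − 102 = -5 for the blank.

q = 9, a = -5, n = 28, c = 6, z = 20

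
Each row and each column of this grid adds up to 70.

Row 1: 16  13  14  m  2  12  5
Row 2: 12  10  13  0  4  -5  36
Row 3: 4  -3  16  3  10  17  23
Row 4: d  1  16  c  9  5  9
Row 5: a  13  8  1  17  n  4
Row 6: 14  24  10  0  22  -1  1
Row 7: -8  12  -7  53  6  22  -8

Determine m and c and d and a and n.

m = 8, c = 5, d = 25, a = 7, n = 20

The known cells in row 1 total 62, leaving 70 − 62 = 8 for the blank.
The known cells in column 6 total 50, leaving 70 − 50 = 20 for the blank.
The known cells in row 5 total 63, leaving 70 − 63 = 7 for the blank.
The known cells in column 1 total 45, leaving 70 − 45 = 25 for the blank.
The known cells in row 4 total 65, leaving 70 − 65 = 5 for the blank.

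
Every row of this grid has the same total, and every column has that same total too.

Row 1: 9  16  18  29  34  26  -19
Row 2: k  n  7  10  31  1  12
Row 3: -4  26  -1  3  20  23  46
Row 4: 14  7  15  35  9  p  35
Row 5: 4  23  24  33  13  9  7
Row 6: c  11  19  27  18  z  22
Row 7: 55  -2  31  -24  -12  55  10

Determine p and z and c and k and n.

p = -2, z = 1, c = 15, k = 20, n = 32

Rows 1 and 3 both sum to 113, so that's the common total.
The known cells in column 2 total 81, leaving 113 − 81 = 32 for the blank.
The known cells in row 2 total 93, leaving 113 − 93 = 20 for the blank.
The known cells in column 1 total 98, leaving 113 − 98 = 15 for the blank.
The known cells in row 6 total 112, leaving 113 − 112 = 1 for the blank.
The known cells in row 4 total 115, leaving 113 − 115 = -2 for the blank.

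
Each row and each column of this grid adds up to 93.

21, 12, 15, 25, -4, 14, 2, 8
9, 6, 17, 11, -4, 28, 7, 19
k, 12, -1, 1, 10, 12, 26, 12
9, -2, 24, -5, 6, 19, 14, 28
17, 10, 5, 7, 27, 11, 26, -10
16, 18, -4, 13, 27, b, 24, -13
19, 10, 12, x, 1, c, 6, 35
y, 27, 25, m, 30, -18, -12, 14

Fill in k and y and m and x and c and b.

k = 21, y = -19, m = 46, x = -5, c = 15, b = 12

Row 6: 16 + 18 − 4 + 13 + 27 + 24 − 13 = 81, so its missing entry is 93 − 81 = 12.
Column 6: 14 + 28 + 12 + 19 + 11 + 12 − 18 = 78, so its missing entry is 93 − 78 = 15.
Row 3: 12 − 1 + 1 + 10 + 12 + 26 + 12 = 72, so its missing entry is 93 − 72 = 21.
Column 1: 21 + 9 + 21 + 9 + 17 + 16 + 19 = 112, so its missing entry is 93 − 112 = -19.
Row 8: -19 + 27 + 25 + 30 − 18 − 12 + 14 = 47, so its missing entry is 93 − 47 = 46.
Row 7: 19 + 10 + 12 + 1 + 15 + 6 + 35 = 98, so its missing entry is 93 − 98 = -5.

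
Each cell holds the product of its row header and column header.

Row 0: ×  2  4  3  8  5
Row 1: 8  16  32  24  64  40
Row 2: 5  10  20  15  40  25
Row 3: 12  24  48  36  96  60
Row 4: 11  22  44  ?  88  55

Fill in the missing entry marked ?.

11 × 3 = 33.

33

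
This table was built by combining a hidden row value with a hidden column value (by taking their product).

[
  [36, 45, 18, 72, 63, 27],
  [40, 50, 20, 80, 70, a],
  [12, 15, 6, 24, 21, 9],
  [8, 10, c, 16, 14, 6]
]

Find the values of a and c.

Each row is a constant multiple of every other row — this is a multiplication table with the headers hidden.
Row 2 is 40/36 = 10/9 times row 1, so its entry in column 6 is 27 × 10/9 = 30.
Row 4 is 8/36 = 2/9 times row 1, so its entry in column 3 is 18 × 2/9 = 4.

a = 30, c = 4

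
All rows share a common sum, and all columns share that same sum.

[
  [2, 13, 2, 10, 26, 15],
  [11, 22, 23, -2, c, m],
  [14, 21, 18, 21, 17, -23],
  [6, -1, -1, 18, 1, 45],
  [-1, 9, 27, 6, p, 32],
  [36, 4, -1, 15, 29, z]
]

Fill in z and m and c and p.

Rows 1 and 3 both sum to 68, so that's the common total.
Row 5: -1 + 9 + 27 + 6 + 32 = 73, so its missing entry is 68 − 73 = -5.
Row 6: 36 + 4 − 1 + 15 + 29 = 83, so its missing entry is 68 − 83 = -15.
Column 5: 26 + 17 + 1 − 5 + 29 = 68, so its missing entry is 68 − 68 = 0.
Row 2: 11 + 22 + 23 − 2 + 0 = 54, so its missing entry is 68 − 54 = 14.

z = -15, m = 14, c = 0, p = -5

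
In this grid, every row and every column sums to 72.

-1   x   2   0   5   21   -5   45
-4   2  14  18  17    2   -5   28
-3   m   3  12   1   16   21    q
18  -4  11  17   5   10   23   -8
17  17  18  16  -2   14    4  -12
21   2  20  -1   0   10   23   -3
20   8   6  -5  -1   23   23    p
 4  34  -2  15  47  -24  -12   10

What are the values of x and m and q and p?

x = 5, m = 8, q = 14, p = -2

The known cells in row 1 total 67, leaving 72 − 67 = 5 for the blank.
The known cells in row 7 total 74, leaving 72 − 74 = -2 for the blank.
The known cells in column 2 total 64, leaving 72 − 64 = 8 for the blank.
The known cells in row 3 total 58, leaving 72 − 58 = 14 for the blank.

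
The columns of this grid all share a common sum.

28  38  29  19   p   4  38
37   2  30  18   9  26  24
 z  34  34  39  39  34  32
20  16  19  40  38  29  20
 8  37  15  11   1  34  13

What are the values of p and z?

p = 40, z = 34

The complete columns each total 127.
Column 5 is missing 127 − 87 = 40 (since 9 + 39 + 38 + 1 = 87).
Column 1 is missing 127 − 93 = 34 (since 28 + 37 + 20 + 8 = 93).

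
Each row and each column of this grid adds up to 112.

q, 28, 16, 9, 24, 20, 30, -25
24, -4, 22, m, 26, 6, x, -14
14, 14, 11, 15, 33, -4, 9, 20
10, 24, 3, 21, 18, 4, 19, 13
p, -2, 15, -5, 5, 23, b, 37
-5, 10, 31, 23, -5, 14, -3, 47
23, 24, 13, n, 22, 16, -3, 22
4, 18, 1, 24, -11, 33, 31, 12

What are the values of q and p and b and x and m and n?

Row 1: 28 + 16 + 9 + 24 + 20 + 30 − 25 = 102, so its missing entry is 112 − 102 = 10.
Column 1: 10 + 24 + 14 + 10 − 5 + 23 + 4 = 80, so its missing entry is 112 − 80 = 32.
Row 5: 32 − 2 + 15 − 5 + 5 + 23 + 37 = 105, so its missing entry is 112 − 105 = 7.
Column 7: 30 + 9 + 19 + 7 − 3 − 3 + 31 = 90, so its missing entry is 112 − 90 = 22.
Row 7: 23 + 24 + 13 + 22 + 16 − 3 + 22 = 117, so its missing entry is 112 − 117 = -5.
Row 2: 24 − 4 + 22 + 26 + 6 + 22 − 14 = 82, so its missing entry is 112 − 82 = 30.

q = 10, p = 32, b = 7, x = 22, m = 30, n = -5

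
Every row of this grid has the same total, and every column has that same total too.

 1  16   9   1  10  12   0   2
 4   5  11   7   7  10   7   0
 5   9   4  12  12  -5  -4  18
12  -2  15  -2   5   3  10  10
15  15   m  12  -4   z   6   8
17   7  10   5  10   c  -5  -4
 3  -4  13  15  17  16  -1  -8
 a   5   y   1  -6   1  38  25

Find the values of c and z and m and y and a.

c = 11, z = 3, m = -4, y = -7, a = -6

Rows 1 and 2 both sum to 51, so that's the common total.
Row 6: 17 + 7 + 10 + 5 + 10 − 5 − 4 = 40, so its missing entry is 51 − 40 = 11.
Column 1: 1 + 4 + 5 + 12 + 15 + 17 + 3 = 57, so its missing entry is 51 − 57 = -6.
Column 6: 12 + 10 − 5 + 3 + 11 + 16 + 1 = 48, so its missing entry is 51 − 48 = 3.
Row 5: 15 + 15 + 12 − 4 + 3 + 6 + 8 = 55, so its missing entry is 51 − 55 = -4.
Row 8: -6 + 5 + 1 − 6 + 1 + 38 + 25 = 58, so its missing entry is 51 − 58 = -7.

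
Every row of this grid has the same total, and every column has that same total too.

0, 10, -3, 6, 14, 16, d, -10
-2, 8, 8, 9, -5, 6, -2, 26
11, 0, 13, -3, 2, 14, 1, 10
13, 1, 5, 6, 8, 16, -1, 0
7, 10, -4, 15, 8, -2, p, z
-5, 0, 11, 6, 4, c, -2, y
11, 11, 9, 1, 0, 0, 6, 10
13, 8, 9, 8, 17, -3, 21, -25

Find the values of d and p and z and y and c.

d = 15, p = 10, z = 4, y = 33, c = 1

Rows 2 and 3 both sum to 48, so that's the common total.
Column 6 has 16 + 6 + 14 + 16 − 2 + 0 − 3 = 47; the blank must be 48 − 47 = 1.
Row 6 has -5 + 0 + 11 + 6 + 4 + 1 − 2 = 15; the blank must be 48 − 15 = 33.
Row 1 has 0 + 10 − 3 + 6 + 14 + 16 − 10 = 33; the blank must be 48 − 33 = 15.
Column 7 has 15 − 2 + 1 − 1 − 2 + 6 + 21 = 38; the blank must be 48 − 38 = 10.
Row 5 has 7 + 10 − 4 + 15 + 8 − 2 + 10 = 44; the blank must be 48 − 44 = 4.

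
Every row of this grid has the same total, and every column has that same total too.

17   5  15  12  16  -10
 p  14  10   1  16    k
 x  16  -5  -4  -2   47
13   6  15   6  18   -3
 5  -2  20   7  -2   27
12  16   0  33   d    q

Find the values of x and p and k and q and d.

x = 3, p = 5, k = 9, q = -15, d = 9

Rows 1 and 4 both sum to 55, so that's the common total.
Column 5: 16 + 16 − 2 + 18 − 2 = 46, so its missing entry is 55 − 46 = 9.
Row 6: 12 + 16 + 0 + 33 + 9 = 70, so its missing entry is 55 − 70 = -15.
Column 6: -10 + 47 − 3 + 27 − 15 = 46, so its missing entry is 55 − 46 = 9.
Row 3: 16 − 5 − 4 − 2 + 47 = 52, so its missing entry is 55 − 52 = 3.
Row 2: 14 + 10 + 1 + 16 + 9 = 50, so its missing entry is 55 − 50 = 5.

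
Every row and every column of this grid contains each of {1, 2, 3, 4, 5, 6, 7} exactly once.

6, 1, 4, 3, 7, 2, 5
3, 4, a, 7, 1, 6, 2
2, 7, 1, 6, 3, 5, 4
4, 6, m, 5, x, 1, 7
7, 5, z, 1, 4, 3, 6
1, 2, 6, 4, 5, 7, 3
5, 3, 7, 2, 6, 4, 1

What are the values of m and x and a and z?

At (row 2, col 3): row 2 already has {1, 2, 3, 4, 6, 7}, so the value is 5.
At (row 4, col 5): column 5 already has {1, 3, 4, 5, 6, 7}, so the value is 2.
At (row 4, col 3): row 4 already has {1, 2, 4, 5, 6, 7}, so the value is 3.
For row 5, column 3: row 5 already has {1, 3, 4, 5, 6, 7}; that leaves 2.

m = 3, x = 2, a = 5, z = 2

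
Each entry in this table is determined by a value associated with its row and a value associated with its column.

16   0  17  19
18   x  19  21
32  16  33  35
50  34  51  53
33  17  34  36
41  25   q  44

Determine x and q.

x = 2, q = 42

The difference between any two rows is the same in every column — this is an addition table with the headers hidden.
Row 2 minus row 1 is 21 − 19 = 2, so its entry in column 2 is 0 + 2 = 2.
Row 6 minus row 1 is 44 − 19 = 25, so its entry in column 3 is 17 + 25 = 42.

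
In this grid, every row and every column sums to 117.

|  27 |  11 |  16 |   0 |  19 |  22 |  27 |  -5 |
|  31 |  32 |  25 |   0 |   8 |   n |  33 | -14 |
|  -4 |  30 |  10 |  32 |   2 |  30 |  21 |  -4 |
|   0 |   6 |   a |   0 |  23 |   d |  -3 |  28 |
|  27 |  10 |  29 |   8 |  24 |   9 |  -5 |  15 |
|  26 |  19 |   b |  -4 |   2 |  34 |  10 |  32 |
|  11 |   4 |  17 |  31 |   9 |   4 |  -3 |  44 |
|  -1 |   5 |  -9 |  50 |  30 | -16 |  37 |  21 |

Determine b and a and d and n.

b = -2, a = 31, d = 32, n = 2

Row 2: 31 + 32 + 25 + 0 + 8 + 33 − 14 = 115, so its missing entry is 117 − 115 = 2.
Column 6: 22 + 2 + 30 + 9 + 34 + 4 − 16 = 85, so its missing entry is 117 − 85 = 32.
Row 4: 0 + 6 + 0 + 23 + 32 − 3 + 28 = 86, so its missing entry is 117 − 86 = 31.
Row 6: 26 + 19 − 4 + 2 + 34 + 10 + 32 = 119, so its missing entry is 117 − 119 = -2.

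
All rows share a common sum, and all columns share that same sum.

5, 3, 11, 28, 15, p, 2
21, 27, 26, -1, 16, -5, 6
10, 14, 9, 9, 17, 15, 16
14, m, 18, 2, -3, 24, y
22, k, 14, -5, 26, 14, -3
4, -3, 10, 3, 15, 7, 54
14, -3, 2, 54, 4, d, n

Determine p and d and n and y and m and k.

p = 26, d = 9, n = 10, y = 5, m = 30, k = 22

Rows 2 and 3 both sum to 90, so that's the common total.
The known cells in row 1 total 64, leaving 90 − 64 = 26 for the blank.
The known cells in column 6 total 81, leaving 90 − 81 = 9 for the blank.
The known cells in row 7 total 80, leaving 90 − 80 = 10 for the blank.
The known cells in column 7 total 85, leaving 90 − 85 = 5 for the blank.
The known cells in row 4 total 60, leaving 90 − 60 = 30 for the blank.
The known cells in row 5 total 68, leaving 90 − 68 = 22 for the blank.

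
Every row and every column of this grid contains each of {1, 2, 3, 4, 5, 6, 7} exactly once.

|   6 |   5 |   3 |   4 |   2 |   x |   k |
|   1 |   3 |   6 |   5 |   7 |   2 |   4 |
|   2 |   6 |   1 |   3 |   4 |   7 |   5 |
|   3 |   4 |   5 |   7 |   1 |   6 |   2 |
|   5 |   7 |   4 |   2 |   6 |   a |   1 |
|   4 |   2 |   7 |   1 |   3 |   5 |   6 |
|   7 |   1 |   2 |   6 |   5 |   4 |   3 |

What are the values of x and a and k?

At (row 5, col 6): row 5 already has {1, 2, 4, 5, 6, 7}, so the value is 3.
Cell (1,6): column 6 already has {2, 3, 4, 5, 6, 7} → 1.
For row 1, column 7: row 1 already has {1, 2, 3, 4, 5, 6}; that leaves 7.

x = 1, a = 3, k = 7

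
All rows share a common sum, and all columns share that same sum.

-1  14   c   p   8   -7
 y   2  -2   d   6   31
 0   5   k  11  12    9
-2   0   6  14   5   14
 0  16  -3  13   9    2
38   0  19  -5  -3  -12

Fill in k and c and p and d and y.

k = 0, c = 17, p = 6, d = -2, y = 2

Rows 4 and 5 both sum to 37, so that's the common total.
The known cells in row 3 total 37, leaving 37 − 37 = 0 for the blank.
The known cells in column 3 total 20, leaving 37 − 20 = 17 for the blank.
The known cells in row 1 total 31, leaving 37 − 31 = 6 for the blank.
The known cells in column 1 total 35, leaving 37 − 35 = 2 for the blank.
The known cells in row 2 total 39, leaving 37 − 39 = -2 for the blank.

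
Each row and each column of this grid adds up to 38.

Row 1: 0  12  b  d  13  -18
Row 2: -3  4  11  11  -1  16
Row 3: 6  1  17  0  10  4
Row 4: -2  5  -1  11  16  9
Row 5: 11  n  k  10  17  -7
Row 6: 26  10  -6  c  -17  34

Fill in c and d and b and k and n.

c = -9, d = 15, b = 16, k = 1, n = 6

The known cells in row 6 total 47, leaving 38 − 47 = -9 for the blank.
The known cells in column 4 total 23, leaving 38 − 23 = 15 for the blank.
The known cells in row 1 total 22, leaving 38 − 22 = 16 for the blank.
The known cells in column 3 total 37, leaving 38 − 37 = 1 for the blank.
The known cells in row 5 total 32, leaving 38 − 32 = 6 for the blank.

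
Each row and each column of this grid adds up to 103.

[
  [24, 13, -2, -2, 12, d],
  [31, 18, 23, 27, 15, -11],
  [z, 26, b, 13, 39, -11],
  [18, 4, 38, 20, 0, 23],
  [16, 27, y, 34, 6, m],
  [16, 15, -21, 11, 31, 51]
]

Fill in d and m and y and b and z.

Column 1 has 24 + 31 + 18 + 16 + 16 = 105; the blank must be 103 − 105 = -2.
Row 1 has 24 + 13 − 2 − 2 + 12 = 45; the blank must be 103 − 45 = 58.
Column 6 has 58 − 11 − 11 + 23 + 51 = 110; the blank must be 103 − 110 = -7.
Row 5 has 16 + 27 + 34 + 6 − 7 = 76; the blank must be 103 − 76 = 27.
Row 3 has -2 + 26 + 13 + 39 − 11 = 65; the blank must be 103 − 65 = 38.

d = 58, m = -7, y = 27, b = 38, z = -2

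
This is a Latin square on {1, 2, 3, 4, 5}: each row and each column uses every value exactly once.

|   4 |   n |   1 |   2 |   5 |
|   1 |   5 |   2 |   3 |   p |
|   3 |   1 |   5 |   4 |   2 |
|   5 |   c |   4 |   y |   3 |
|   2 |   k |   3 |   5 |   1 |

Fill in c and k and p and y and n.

c = 2, k = 4, p = 4, y = 1, n = 3

Cell (1,2): row 1 already has {1, 2, 4, 5} → 3.
Cell (2,5): row 2 already has {1, 2, 3, 5} → 4.
At (row 4, col 4): column 4 already has {2, 3, 4, 5}, so the value is 1.
For row 4, column 2: row 4 already has {1, 3, 4, 5}; that leaves 2.
For row 5, column 2: row 5 already has {1, 2, 3, 5}; that leaves 4.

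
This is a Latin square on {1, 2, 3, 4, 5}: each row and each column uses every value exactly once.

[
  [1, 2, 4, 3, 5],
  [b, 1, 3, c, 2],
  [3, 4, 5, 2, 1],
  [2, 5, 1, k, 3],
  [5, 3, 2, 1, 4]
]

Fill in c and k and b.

Cell (2,1): column 1 already has {1, 2, 3, 5} → 4.
At (row 4, col 4): row 4 already has {1, 2, 3, 5}, so the value is 4.
At (row 2, col 4): row 2 already has {1, 2, 3, 4}, so the value is 5.

c = 5, k = 4, b = 4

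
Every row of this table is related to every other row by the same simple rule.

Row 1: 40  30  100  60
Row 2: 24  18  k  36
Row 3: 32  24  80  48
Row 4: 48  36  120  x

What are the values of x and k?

x = 72, k = 60

Each row is a constant multiple of every other row — this is a multiplication table with the headers hidden.
Row 4 is 48/40 = 6/5 times row 1, so its entry in column 4 is 60 × 6/5 = 72.
Row 2 is 24/40 = 3/5 times row 1, so its entry in column 3 is 100 × 3/5 = 60.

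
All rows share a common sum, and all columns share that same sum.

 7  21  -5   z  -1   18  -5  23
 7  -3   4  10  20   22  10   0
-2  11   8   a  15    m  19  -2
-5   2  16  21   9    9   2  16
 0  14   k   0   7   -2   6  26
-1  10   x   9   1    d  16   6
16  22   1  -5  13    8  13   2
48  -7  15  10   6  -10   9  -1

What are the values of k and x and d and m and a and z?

Rows 2 and 4 both sum to 70, so that's the common total.
Row 1: 7 + 21 − 5 − 1 + 18 − 5 + 23 = 58, so its missing entry is 70 − 58 = 12.
Row 5: 0 + 14 + 0 + 7 − 2 + 6 + 26 = 51, so its missing entry is 70 − 51 = 19.
Column 4: 12 + 10 + 21 + 0 + 9 − 5 + 10 = 57, so its missing entry is 70 − 57 = 13.
Row 3: -2 + 11 + 8 + 13 + 15 + 19 − 2 = 62, so its missing entry is 70 − 62 = 8.
Column 6: 18 + 22 + 8 + 9 − 2 + 8 − 10 = 53, so its missing entry is 70 − 53 = 17.
Row 6: -1 + 10 + 9 + 1 + 17 + 16 + 6 = 58, so its missing entry is 70 − 58 = 12.

k = 19, x = 12, d = 17, m = 8, a = 13, z = 12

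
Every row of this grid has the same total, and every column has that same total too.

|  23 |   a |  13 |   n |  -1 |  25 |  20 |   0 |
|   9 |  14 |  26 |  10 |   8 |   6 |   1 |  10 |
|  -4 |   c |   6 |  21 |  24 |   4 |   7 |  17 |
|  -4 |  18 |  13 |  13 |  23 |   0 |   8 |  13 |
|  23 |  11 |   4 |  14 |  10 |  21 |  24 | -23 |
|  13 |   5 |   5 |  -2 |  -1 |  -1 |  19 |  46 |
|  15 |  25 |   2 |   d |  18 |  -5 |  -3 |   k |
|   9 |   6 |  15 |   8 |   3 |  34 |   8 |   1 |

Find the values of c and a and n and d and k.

c = 9, a = -4, n = 8, d = 12, k = 20

Rows 2 and 4 both sum to 84, so that's the common total.
The known cells in row 3 total 75, leaving 84 − 75 = 9 for the blank.
The known cells in column 2 total 88, leaving 84 − 88 = -4 for the blank.
The known cells in row 1 total 76, leaving 84 − 76 = 8 for the blank.
The known cells in column 8 total 64, leaving 84 − 64 = 20 for the blank.
The known cells in row 7 total 72, leaving 84 − 72 = 12 for the blank.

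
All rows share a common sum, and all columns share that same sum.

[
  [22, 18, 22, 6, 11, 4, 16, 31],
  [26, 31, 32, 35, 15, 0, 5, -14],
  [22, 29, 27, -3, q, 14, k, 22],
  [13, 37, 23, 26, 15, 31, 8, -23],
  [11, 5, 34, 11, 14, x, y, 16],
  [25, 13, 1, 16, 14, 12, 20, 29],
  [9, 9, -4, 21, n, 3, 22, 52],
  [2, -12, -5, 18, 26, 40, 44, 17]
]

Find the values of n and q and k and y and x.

Rows 1 and 2 both sum to 130, so that's the common total.
Row 7 has 9 + 9 − 4 + 21 + 3 + 22 + 52 = 112; the blank must be 130 − 112 = 18.
Column 5 has 11 + 15 + 15 + 14 + 14 + 18 + 26 = 113; the blank must be 130 − 113 = 17.
Column 6 has 4 + 0 + 14 + 31 + 12 + 3 + 40 = 104; the blank must be 130 − 104 = 26.
Row 5 has 11 + 5 + 34 + 11 + 14 + 26 + 16 = 117; the blank must be 130 − 117 = 13.
Row 3 has 22 + 29 + 27 − 3 + 17 + 14 + 22 = 128; the blank must be 130 − 128 = 2.

n = 18, q = 17, k = 2, y = 13, x = 26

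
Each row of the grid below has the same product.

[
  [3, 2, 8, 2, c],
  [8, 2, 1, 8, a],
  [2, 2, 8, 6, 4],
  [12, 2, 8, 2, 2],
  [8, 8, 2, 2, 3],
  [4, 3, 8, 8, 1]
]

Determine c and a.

c = 8, a = 6

Rows 3 and 5 each multiply to 768, so every row has product 768.
Row 1: 3×2×8×2 = 96, so the missing entry is 768 ÷ 96 = 8.
Row 2: 8×2×1×8 = 128, so the missing entry is 768 ÷ 128 = 6.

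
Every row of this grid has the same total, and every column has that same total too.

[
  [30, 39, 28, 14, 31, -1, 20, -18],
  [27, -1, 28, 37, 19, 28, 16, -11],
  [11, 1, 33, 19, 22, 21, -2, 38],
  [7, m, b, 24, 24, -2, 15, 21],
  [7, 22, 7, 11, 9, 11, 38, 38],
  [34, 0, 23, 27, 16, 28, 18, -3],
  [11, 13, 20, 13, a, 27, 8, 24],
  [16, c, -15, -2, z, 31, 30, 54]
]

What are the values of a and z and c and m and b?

a = 27, z = -5, c = 34, m = 35, b = 19

Rows 1 and 2 both sum to 143, so that's the common total.
Row 7 has 11 + 13 + 20 + 13 + 27 + 8 + 24 = 116; the blank must be 143 − 116 = 27.
Column 5 has 31 + 19 + 22 + 24 + 9 + 16 + 27 = 148; the blank must be 143 − 148 = -5.
Row 8 has 16 − 15 − 2 − 5 + 31 + 30 + 54 = 109; the blank must be 143 − 109 = 34.
Column 2 has 39 − 1 + 1 + 22 + 0 + 13 + 34 = 108; the blank must be 143 − 108 = 35.
Row 4 has 7 + 35 + 24 + 24 − 2 + 15 + 21 = 124; the blank must be 143 − 124 = 19.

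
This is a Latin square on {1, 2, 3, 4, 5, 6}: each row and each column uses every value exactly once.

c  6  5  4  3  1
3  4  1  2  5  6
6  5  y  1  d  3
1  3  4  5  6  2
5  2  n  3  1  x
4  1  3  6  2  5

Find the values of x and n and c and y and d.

For row 3, column 5: column 5 already has {1, 2, 3, 5, 6}; that leaves 4.
For row 1, column 1: row 1 already has {1, 3, 4, 5, 6}; that leaves 2.
Cell (5,6): column 6 already has {1, 2, 3, 5, 6} → 4.
At (row 5, col 3): row 5 already has {1, 2, 3, 4, 5}, so the value is 6.
At (row 3, col 3): row 3 already has {1, 3, 4, 5, 6}, so the value is 2.

x = 4, n = 6, c = 2, y = 2, d = 4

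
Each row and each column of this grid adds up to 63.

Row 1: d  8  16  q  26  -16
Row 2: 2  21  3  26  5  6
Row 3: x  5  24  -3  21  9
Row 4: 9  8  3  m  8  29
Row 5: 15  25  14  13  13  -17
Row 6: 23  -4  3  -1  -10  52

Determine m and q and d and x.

m = 6, q = 22, d = 7, x = 7

Row 4: 9 + 8 + 3 + 8 + 29 = 57, so its missing entry is 63 − 57 = 6.
Row 3: 5 + 24 − 3 + 21 + 9 = 56, so its missing entry is 63 − 56 = 7.
Column 1: 2 + 7 + 9 + 15 + 23 = 56, so its missing entry is 63 − 56 = 7.
Row 1: 7 + 8 + 16 + 26 − 16 = 41, so its missing entry is 63 − 41 = 22.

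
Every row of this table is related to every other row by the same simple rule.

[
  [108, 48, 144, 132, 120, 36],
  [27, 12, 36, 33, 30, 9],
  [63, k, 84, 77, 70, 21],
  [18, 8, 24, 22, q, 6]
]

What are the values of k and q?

k = 28, q = 20

Each row is a constant multiple of every other row — this is a multiplication table with the headers hidden.
Row 3 is 77/132 = 7/12 times row 1, so its entry in column 2 is 48 × 7/12 = 28.
Row 4 is 22/132 = 1/6 times row 1, so its entry in column 5 is 120 × 1/6 = 20.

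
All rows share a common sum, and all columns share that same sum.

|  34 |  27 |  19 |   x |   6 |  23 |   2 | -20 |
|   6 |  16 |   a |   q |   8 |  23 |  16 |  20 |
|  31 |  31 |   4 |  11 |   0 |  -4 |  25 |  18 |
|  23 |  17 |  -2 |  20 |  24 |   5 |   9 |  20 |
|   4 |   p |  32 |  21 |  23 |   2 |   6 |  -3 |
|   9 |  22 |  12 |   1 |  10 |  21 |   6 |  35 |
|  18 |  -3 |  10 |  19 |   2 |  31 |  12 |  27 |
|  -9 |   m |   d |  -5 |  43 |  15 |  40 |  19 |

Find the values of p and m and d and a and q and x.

p = 31, m = -25, d = 38, a = 3, q = 24, x = 25

Rows 3 and 4 both sum to 116, so that's the common total.
Row 1: 34 + 27 + 19 + 6 + 23 + 2 − 20 = 91, so its missing entry is 116 − 91 = 25.
Column 4: 25 + 11 + 20 + 21 + 1 + 19 − 5 = 92, so its missing entry is 116 − 92 = 24.
Row 2: 6 + 16 + 24 + 8 + 23 + 16 + 20 = 113, so its missing entry is 116 − 113 = 3.
Column 3: 19 + 3 + 4 − 2 + 32 + 12 + 10 = 78, so its missing entry is 116 − 78 = 38.
Row 8: -9 + 38 − 5 + 43 + 15 + 40 + 19 = 141, so its missing entry is 116 − 141 = -25.
Row 5: 4 + 32 + 21 + 23 + 2 + 6 − 3 = 85, so its missing entry is 116 − 85 = 31.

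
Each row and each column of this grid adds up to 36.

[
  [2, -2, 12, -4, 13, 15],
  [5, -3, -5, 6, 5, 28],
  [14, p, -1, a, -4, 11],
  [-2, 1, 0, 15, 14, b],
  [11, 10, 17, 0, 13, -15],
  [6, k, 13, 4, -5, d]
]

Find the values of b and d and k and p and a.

The known cells in column 4 total 21, leaving 36 − 21 = 15 for the blank.
The known cells in row 3 total 35, leaving 36 − 35 = 1 for the blank.
The known cells in column 2 total 7, leaving 36 − 7 = 29 for the blank.
The known cells in row 6 total 47, leaving 36 − 47 = -11 for the blank.
The known cells in row 4 total 28, leaving 36 − 28 = 8 for the blank.

b = 8, d = -11, k = 29, p = 1, a = 15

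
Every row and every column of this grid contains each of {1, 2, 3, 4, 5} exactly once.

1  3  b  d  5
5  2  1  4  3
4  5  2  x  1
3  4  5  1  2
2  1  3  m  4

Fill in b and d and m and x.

b = 4, d = 2, m = 5, x = 3

Cell (3,4): row 3 already has {1, 2, 4, 5} → 3.
For row 1, column 3: column 3 already has {1, 2, 3, 5}; that leaves 4.
For row 1, column 4: row 1 already has {1, 3, 4, 5}; that leaves 2.
For row 5, column 4: row 5 already has {1, 2, 3, 4}; that leaves 5.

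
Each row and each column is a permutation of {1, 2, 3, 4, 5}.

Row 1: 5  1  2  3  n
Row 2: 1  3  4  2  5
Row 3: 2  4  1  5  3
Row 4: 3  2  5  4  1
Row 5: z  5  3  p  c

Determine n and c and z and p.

For row 5, column 1: column 1 already has {1, 2, 3, 5}; that leaves 4.
For row 1, column 5: row 1 already has {1, 2, 3, 5}; that leaves 4.
Cell (5,5): column 5 already has {1, 3, 4, 5} → 2.
Cell (5,4): row 5 already has {2, 3, 4, 5} → 1.

n = 4, c = 2, z = 4, p = 1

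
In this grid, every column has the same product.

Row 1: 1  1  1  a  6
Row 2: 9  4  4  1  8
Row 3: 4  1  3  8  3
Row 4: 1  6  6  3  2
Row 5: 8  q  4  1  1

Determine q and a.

Columns 3 and 5 each multiply to 288, so every column has product 288.
Column 2: 1×4×1×6 = 24, so the missing entry is 288 ÷ 24 = 12.
Column 4: 1×8×3×1 = 24, so the missing entry is 288 ÷ 24 = 12.

q = 12, a = 12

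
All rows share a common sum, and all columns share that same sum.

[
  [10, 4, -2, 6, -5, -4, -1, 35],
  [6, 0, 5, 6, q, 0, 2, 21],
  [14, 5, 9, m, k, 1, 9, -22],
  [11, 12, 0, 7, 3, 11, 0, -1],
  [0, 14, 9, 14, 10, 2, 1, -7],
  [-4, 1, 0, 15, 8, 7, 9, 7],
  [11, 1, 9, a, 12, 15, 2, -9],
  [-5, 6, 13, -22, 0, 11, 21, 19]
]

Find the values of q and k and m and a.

Rows 1 and 4 both sum to 43, so that's the common total.
The known cells in row 7 total 41, leaving 43 − 41 = 2 for the blank.
The known cells in column 4 total 28, leaving 43 − 28 = 15 for the blank.
The known cells in row 3 total 31, leaving 43 − 31 = 12 for the blank.
The known cells in row 2 total 40, leaving 43 − 40 = 3 for the blank.

q = 3, k = 12, m = 15, a = 2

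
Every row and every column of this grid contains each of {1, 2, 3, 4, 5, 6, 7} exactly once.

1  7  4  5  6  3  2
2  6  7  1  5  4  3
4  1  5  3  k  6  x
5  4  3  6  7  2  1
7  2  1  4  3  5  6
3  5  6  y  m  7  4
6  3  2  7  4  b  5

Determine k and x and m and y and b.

For row 7, column 6: row 7 already has {2, 3, 4, 5, 6, 7}; that leaves 1.
For row 3, column 7: column 7 already has {1, 2, 3, 4, 5, 6}; that leaves 7.
At (row 3, col 5): row 3 already has {1, 3, 4, 5, 6, 7}, so the value is 2.
For row 6, column 5: column 5 already has {2, 3, 4, 5, 6, 7}; that leaves 1.
Cell (6,4): row 6 already has {1, 3, 4, 5, 6, 7} → 2.

k = 2, x = 7, m = 1, y = 2, b = 1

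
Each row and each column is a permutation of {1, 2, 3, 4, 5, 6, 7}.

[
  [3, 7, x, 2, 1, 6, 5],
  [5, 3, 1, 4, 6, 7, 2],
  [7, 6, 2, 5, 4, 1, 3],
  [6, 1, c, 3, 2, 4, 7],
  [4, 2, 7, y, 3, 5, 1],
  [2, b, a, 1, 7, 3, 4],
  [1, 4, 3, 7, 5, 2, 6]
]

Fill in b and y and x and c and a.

At (row 5, col 4): row 5 already has {1, 2, 3, 4, 5, 7}, so the value is 6.
At (row 6, col 2): column 2 already has {1, 2, 3, 4, 6, 7}, so the value is 5.
At (row 1, col 3): row 1 already has {1, 2, 3, 5, 6, 7}, so the value is 4.
Cell (4,3): row 4 already has {1, 2, 3, 4, 6, 7} → 5.
Cell (6,3): row 6 already has {1, 2, 3, 4, 5, 7} → 6.

b = 5, y = 6, x = 4, c = 5, a = 6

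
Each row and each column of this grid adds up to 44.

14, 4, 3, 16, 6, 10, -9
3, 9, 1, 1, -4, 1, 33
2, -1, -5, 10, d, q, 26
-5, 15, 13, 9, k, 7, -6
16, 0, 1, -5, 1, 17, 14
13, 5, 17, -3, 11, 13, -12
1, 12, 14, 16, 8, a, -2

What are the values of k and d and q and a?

k = 11, d = 11, q = 1, a = -5

Row 4 has -5 + 15 + 13 + 9 + 7 − 6 = 33; the blank must be 44 − 33 = 11.
Column 5 has 6 − 4 + 11 + 1 + 11 + 8 = 33; the blank must be 44 − 33 = 11.
Row 3 has 2 − 1 − 5 + 10 + 11 + 26 = 43; the blank must be 44 − 43 = 1.
Row 7 has 1 + 12 + 14 + 16 + 8 − 2 = 49; the blank must be 44 − 49 = -5.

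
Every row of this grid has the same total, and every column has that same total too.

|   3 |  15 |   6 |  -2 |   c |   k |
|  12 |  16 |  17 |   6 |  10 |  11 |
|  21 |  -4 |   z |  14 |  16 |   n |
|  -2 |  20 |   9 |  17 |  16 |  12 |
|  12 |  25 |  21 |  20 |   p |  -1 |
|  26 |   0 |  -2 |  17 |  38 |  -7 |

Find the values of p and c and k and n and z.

p = -5, c = -3, k = 53, n = 4, z = 21

Rows 2 and 4 both sum to 72, so that's the common total.
Row 5 has 12 + 25 + 21 + 20 − 1 = 77; the blank must be 72 − 77 = -5.
Column 5 has 10 + 16 + 16 − 5 + 38 = 75; the blank must be 72 − 75 = -3.
Row 1 has 3 + 15 + 6 − 2 − 3 = 19; the blank must be 72 − 19 = 53.
Column 3 has 6 + 17 + 9 + 21 − 2 = 51; the blank must be 72 − 51 = 21.
Row 3 has 21 − 4 + 21 + 14 + 16 = 68; the blank must be 72 − 68 = 4.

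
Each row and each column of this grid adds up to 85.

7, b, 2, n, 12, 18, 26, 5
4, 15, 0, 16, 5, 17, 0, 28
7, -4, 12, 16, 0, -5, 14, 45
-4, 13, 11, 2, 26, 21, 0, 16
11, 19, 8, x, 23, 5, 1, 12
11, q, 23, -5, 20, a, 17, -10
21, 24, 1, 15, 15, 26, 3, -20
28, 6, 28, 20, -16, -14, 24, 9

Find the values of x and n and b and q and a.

The known cells in column 6 total 68, leaving 85 − 68 = 17 for the blank.
The known cells in row 5 total 79, leaving 85 − 79 = 6 for the blank.
The known cells in column 4 total 70, leaving 85 − 70 = 15 for the blank.
The known cells in row 1 total 85, leaving 85 − 85 = 0 for the blank.
The known cells in row 6 total 73, leaving 85 − 73 = 12 for the blank.

x = 6, n = 15, b = 0, q = 12, a = 17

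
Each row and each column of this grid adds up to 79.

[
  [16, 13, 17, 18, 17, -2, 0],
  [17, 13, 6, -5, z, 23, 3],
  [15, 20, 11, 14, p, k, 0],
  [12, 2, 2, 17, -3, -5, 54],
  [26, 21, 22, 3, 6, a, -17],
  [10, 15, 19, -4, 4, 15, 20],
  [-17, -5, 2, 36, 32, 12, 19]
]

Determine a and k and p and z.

Row 5 has 26 + 21 + 22 + 3 + 6 − 17 = 61; the blank must be 79 − 61 = 18.
Column 6 has -2 + 23 − 5 + 18 + 15 + 12 = 61; the blank must be 79 − 61 = 18.
Row 3 has 15 + 20 + 11 + 14 + 18 + 0 = 78; the blank must be 79 − 78 = 1.
Row 2 has 17 + 13 + 6 − 5 + 23 + 3 = 57; the blank must be 79 − 57 = 22.

a = 18, k = 18, p = 1, z = 22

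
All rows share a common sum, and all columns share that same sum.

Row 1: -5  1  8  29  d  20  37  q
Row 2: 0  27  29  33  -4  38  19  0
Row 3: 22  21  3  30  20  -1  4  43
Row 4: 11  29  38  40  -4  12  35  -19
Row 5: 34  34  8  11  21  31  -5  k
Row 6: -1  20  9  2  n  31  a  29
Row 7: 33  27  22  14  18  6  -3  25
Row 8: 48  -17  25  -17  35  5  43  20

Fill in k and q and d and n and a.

Rows 2 and 3 both sum to 142, so that's the common total.
The known cells in column 7 total 130, leaving 142 − 130 = 12 for the blank.
The known cells in row 6 total 102, leaving 142 − 102 = 40 for the blank.
The known cells in column 5 total 126, leaving 142 − 126 = 16 for the blank.
The known cells in row 1 total 106, leaving 142 − 106 = 36 for the blank.
The known cells in row 5 total 134, leaving 142 − 134 = 8 for the blank.

k = 8, q = 36, d = 16, n = 40, a = 12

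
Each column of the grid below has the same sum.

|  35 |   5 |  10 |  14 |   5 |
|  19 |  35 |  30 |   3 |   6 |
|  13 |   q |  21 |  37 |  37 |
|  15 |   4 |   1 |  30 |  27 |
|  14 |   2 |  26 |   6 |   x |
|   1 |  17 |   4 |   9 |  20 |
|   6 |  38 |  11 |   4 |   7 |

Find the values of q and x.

Columns 1 and 4 both add up to 103, so every column sums to 103.
Column 2: 5 + 35 + 4 + 2 + 17 + 38 = 101, so the missing entry is 103 − 101 = 2.
Column 5: 5 + 6 + 37 + 27 + 20 + 7 = 102, so the missing entry is 103 − 102 = 1.

q = 2, x = 1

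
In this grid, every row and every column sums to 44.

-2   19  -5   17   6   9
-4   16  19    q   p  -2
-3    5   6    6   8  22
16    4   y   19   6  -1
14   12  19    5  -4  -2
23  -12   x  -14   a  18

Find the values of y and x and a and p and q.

y = 0, x = 5, a = 24, p = 4, q = 11

Row 4 has 16 + 4 + 19 + 6 − 1 = 44; the blank must be 44 − 44 = 0.
Column 4 has 17 + 6 + 19 + 5 − 14 = 33; the blank must be 44 − 33 = 11.
Row 2 has -4 + 16 + 19 + 11 − 2 = 40; the blank must be 44 − 40 = 4.
Column 5 has 6 + 4 + 8 + 6 − 4 = 20; the blank must be 44 − 20 = 24.
Row 6 has 23 − 12 − 14 + 24 + 18 = 39; the blank must be 44 − 39 = 5.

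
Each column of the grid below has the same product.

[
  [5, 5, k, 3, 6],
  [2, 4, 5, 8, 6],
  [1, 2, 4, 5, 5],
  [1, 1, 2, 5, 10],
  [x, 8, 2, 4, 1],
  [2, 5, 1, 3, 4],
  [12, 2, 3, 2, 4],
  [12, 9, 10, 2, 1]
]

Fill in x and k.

Columns 2 and 4 each multiply to 28800, so every column has product 28800.
Column 1: 5×2×1×1×2×12×12 = 2880, so the missing entry is 28800 ÷ 2880 = 10.
Column 3: 5×4×2×2×1×3×10 = 2400, so the missing entry is 28800 ÷ 2400 = 12.

x = 10, k = 12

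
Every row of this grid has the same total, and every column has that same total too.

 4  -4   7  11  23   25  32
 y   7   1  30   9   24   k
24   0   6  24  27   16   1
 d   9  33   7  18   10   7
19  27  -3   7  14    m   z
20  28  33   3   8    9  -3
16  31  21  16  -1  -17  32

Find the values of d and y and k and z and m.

d = 14, y = 1, k = 26, z = 3, m = 31

Rows 1 and 3 both sum to 98, so that's the common total.
Row 4: 9 + 33 + 7 + 18 + 10 + 7 = 84, so its missing entry is 98 − 84 = 14.
Column 6: 25 + 24 + 16 + 10 + 9 − 17 = 67, so its missing entry is 98 − 67 = 31.
Row 5: 19 + 27 − 3 + 7 + 14 + 31 = 95, so its missing entry is 98 − 95 = 3.
Column 1: 4 + 24 + 14 + 19 + 20 + 16 = 97, so its missing entry is 98 − 97 = 1.
Row 2: 1 + 7 + 1 + 30 + 9 + 24 = 72, so its missing entry is 98 − 72 = 26.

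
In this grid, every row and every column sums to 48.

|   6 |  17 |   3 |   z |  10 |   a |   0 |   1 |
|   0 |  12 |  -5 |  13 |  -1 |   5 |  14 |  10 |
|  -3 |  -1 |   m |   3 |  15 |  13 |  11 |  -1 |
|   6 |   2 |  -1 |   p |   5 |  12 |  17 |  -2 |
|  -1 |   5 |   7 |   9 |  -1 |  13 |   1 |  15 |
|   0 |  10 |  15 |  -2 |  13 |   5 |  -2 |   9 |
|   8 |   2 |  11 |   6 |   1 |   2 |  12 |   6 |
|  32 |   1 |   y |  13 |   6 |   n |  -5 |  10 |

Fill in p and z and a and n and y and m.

p = 9, z = -3, a = 14, n = -16, y = 7, m = 11

Row 3: -3 − 1 + 3 + 15 + 13 + 11 − 1 = 37, so its missing entry is 48 − 37 = 11.
Row 4: 6 + 2 − 1 + 5 + 12 + 17 − 2 = 39, so its missing entry is 48 − 39 = 9.
Column 4: 13 + 3 + 9 + 9 − 2 + 6 + 13 = 51, so its missing entry is 48 − 51 = -3.
Column 3: 3 − 5 + 11 − 1 + 7 + 15 + 11 = 41, so its missing entry is 48 − 41 = 7.
Row 1: 6 + 17 + 3 − 3 + 10 + 0 + 1 = 34, so its missing entry is 48 − 34 = 14.
Row 8: 32 + 1 + 7 + 13 + 6 − 5 + 10 = 64, so its missing entry is 48 − 64 = -16.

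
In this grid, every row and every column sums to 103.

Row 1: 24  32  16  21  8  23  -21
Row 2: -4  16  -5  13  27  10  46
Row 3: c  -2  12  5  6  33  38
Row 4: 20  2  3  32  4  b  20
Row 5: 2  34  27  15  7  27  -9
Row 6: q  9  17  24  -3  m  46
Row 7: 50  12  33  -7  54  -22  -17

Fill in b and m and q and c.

b = 22, m = 10, q = 0, c = 11

Row 3 has -2 + 12 + 5 + 6 + 33 + 38 = 92; the blank must be 103 − 92 = 11.
Column 1 has 24 − 4 + 11 + 20 + 2 + 50 = 103; the blank must be 103 − 103 = 0.
Row 6 has 0 + 9 + 17 + 24 − 3 + 46 = 93; the blank must be 103 − 93 = 10.
Row 4 has 20 + 2 + 3 + 32 + 4 + 20 = 81; the blank must be 103 − 81 = 22.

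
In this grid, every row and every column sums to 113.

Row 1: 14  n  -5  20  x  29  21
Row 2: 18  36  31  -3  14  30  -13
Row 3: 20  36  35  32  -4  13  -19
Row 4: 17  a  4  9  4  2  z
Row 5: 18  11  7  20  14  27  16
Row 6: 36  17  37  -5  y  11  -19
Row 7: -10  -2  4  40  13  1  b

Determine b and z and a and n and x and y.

b = 67, z = 60, a = 17, n = -2, x = 36, y = 36

The known cells in row 6 total 77, leaving 113 − 77 = 36 for the blank.
The known cells in column 5 total 77, leaving 113 − 77 = 36 for the blank.
The known cells in row 1 total 115, leaving 113 − 115 = -2 for the blank.
The known cells in column 2 total 96, leaving 113 − 96 = 17 for the blank.
The known cells in row 4 total 53, leaving 113 − 53 = 60 for the blank.
The known cells in row 7 total 46, leaving 113 − 46 = 67 for the blank.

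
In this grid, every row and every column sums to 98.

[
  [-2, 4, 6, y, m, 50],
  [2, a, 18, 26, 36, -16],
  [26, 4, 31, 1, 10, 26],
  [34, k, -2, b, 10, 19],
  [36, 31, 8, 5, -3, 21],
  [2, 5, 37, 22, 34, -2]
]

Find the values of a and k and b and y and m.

a = 32, k = 22, b = 15, y = 29, m = 11

The known cells in column 5 total 87, leaving 98 − 87 = 11 for the blank.
The known cells in row 2 total 66, leaving 98 − 66 = 32 for the blank.
The known cells in column 2 total 76, leaving 98 − 76 = 22 for the blank.
The known cells in row 1 total 69, leaving 98 − 69 = 29 for the blank.
The known cells in row 4 total 83, leaving 98 − 83 = 15 for the blank.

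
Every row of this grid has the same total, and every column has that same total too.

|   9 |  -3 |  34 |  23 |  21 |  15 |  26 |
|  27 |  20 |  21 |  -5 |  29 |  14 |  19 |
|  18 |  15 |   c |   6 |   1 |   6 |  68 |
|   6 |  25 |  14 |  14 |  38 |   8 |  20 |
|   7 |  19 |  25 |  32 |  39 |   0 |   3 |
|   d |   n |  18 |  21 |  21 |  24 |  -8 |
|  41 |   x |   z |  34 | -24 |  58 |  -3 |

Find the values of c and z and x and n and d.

c = 11, z = 2, x = 17, n = 32, d = 17

Rows 1 and 2 both sum to 125, so that's the common total.
The known cells in column 1 total 108, leaving 125 − 108 = 17 for the blank.
The known cells in row 6 total 93, leaving 125 − 93 = 32 for the blank.
The known cells in column 2 total 108, leaving 125 − 108 = 17 for the blank.
The known cells in row 7 total 123, leaving 125 − 123 = 2 for the blank.
The known cells in row 3 total 114, leaving 125 − 114 = 11 for the blank.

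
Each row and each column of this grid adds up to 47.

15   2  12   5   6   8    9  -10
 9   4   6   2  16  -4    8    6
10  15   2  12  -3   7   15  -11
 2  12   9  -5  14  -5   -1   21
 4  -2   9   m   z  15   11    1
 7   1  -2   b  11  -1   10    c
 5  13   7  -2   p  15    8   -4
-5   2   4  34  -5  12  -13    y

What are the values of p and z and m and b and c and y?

Row 8: -5 + 2 + 4 + 34 − 5 + 12 − 13 = 29, so its missing entry is 47 − 29 = 18.
Row 7: 5 + 13 + 7 − 2 + 15 + 8 − 4 = 42, so its missing entry is 47 − 42 = 5.
Column 5: 6 + 16 − 3 + 14 + 11 + 5 − 5 = 44, so its missing entry is 47 − 44 = 3.
Row 5: 4 − 2 + 9 + 3 + 15 + 11 + 1 = 41, so its missing entry is 47 − 41 = 6.
Column 8: -10 + 6 − 11 + 21 + 1 − 4 + 18 = 21, so its missing entry is 47 − 21 = 26.
Row 6: 7 + 1 − 2 + 11 − 1 + 10 + 26 = 52, so its missing entry is 47 − 52 = -5.

p = 5, z = 3, m = 6, b = -5, c = 26, y = 18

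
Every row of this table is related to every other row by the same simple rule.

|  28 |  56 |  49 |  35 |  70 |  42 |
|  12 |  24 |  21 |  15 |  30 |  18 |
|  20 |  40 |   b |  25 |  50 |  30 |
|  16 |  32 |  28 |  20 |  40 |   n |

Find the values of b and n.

b = 35, n = 24

Each row is a constant multiple of every other row — this is a multiplication table with the headers hidden.
Row 3 is 50/70 = 5/7 times row 1, so its entry in column 3 is 49 × 5/7 = 35.
Row 4 is 40/70 = 4/7 times row 1, so its entry in column 6 is 42 × 4/7 = 24.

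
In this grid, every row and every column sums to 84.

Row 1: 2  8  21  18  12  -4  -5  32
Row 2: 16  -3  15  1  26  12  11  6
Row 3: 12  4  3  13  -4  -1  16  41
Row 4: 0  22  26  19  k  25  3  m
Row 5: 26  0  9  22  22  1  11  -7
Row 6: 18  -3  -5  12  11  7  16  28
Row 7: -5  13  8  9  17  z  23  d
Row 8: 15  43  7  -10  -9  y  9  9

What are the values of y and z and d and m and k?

y = 20, z = 24, d = -5, m = -20, k = 9

Column 5: 12 + 26 − 4 + 22 + 11 + 17 − 9 = 75, so its missing entry is 84 − 75 = 9.
Row 4: 0 + 22 + 26 + 19 + 9 + 25 + 3 = 104, so its missing entry is 84 − 104 = -20.
Column 8: 32 + 6 + 41 − 20 − 7 + 28 + 9 = 89, so its missing entry is 84 − 89 = -5.
Row 7: -5 + 13 + 8 + 9 + 17 + 23 − 5 = 60, so its missing entry is 84 − 60 = 24.
Row 8: 15 + 43 + 7 − 10 − 9 + 9 + 9 = 64, so its missing entry is 84 − 64 = 20.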